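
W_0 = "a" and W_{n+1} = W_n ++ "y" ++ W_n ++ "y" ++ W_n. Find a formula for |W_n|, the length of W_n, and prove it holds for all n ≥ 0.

Claim: |W_n| = 2·3^n − 1.

Base case: |W_0| = 1, and 2·3^0 − 1 = 1.
Assume |W_k| = 2·3^k − 1.
Then |W_{k+1}| = 3|W_k| + 2 = 3(2·3^k − 1) + 2 = 2·3^{k+1} − 3 + 2 = 2·3^{k+1} − 1.
So the formula holds for k+1, and by induction |W_n| = 2·3^n − 1 for all n ≥ 0.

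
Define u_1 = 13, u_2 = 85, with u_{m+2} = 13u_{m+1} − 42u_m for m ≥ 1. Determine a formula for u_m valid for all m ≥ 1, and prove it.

Claim: u_m = 7^m + 6^m.

Base cases: u_1 = 13 and 7^1 + 6^1 = 13; u_2 = 85 and 7^2 + 6^2 = 85.
Assume u_i = 7^i + 6^i for all 1 ≤ i ≤ j, where j ≥ 2.
Then u_{j+1} = 13u_j − 42u_{j−1} = 13·(7^j + 6^j) − 42·(7^{j−1} + 6^{j−1}) = (13·7 − 42)7^{j−1} + (13·6 − 42)6^{j−1} = 49·7^{j−1} + 36·6^{j−1} = 7^{j+1} + 6^{j+1}.
Hence u_m = 7^m + 6^m for every m ≥ 1, by strong induction.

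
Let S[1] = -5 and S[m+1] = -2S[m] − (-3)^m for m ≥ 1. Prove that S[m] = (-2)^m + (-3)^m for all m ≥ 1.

Base case: S[1] = -5, and (-2)^1 + (-3)^1 = -2 − 3 = -5.
Assume S[j] = (-2)^j + (-3)^j for some j ≥ 1.
Then S[j+1] = -2S[j] − (-3)^j = -2·((-2)^j + (-3)^j) − (-3)^j = (-2)^{j+1} − 2·(-3)^j − (-3)^j = (-2)^{j+1} − 3·(-3)^j = (-2)^{j+1} + (-3)^{j+1}.
Hence S[m] = (-2)^m + (-3)^m for every m ≥ 1, by induction.

S[m] = (-2)^m + (-3)^m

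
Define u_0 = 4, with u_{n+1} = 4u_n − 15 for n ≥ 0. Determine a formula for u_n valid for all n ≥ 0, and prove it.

Claim: u_n = -4^n + 5.

Base case: u_0 = 4, and -4^0 + 5 = -1 + 5 = 4.
Assume u_j = -4^j + 5 for some j ≥ 0.
Then u_{j+1} = 4u_j − 15 = 4·(-4^j + 5) − 15 = -4^{j+1} + 20 − 15 = -4^{j+1} + 5.
By induction, u_n = -4^n + 5 for all n ≥ 0.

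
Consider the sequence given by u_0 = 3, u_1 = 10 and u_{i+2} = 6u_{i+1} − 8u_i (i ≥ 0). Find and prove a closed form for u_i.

Claim: u_i = 2^i + 2·4^i.

Base cases: u_0 = 3 and 2^0 + 2·4^0 = 3; u_1 = 10 and 2^1 + 2·4^1 = 10.
Assume u_j = 2^j + 2·4^j for all 0 ≤ j ≤ m, where m ≥ 1.
Then u_{m+1} = 6u_m − 8u_{m−1} = 6·(2^m + 2·4^m) − 8·(2^{m−1} + 2·4^{m−1}) = (6·2 − 8)2^{m−1} + 2·(6·4 − 8)4^{m−1} = 4·2^{m−1} + 32·4^{m−1} = 2^{m+1} + 2·4^{m+1}.
This completes the inductive step, so u_i = 2^i + 2·4^i for all i ≥ 0.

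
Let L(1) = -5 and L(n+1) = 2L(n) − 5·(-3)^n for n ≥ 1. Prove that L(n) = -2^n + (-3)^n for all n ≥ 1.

Base case: L(1) = -5, and -2^1 + (-3)^1 = -2 − 3 = -5.
Assume L(j) = -2^j + (-3)^j for some j ≥ 1.
Then L(j+1) = 2L(j) − 5·(-3)^j = 2·(-2^j + (-3)^j) − 5·(-3)^j = -2^{j+1} + 2·(-3)^j − 5·(-3)^j = -2^{j+1} − 3·(-3)^j = -2^{j+1} + (-3)^{j+1}.
This completes the inductive step, so L(n) = -2^n + (-3)^n for all n ≥ 1.

L(n) = -2^n + (-3)^n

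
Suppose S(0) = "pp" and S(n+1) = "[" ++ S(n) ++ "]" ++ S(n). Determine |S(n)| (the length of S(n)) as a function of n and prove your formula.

Claim: |S(n)| = 2^{n+2} − 2.

Base case: |S(0)| = 2, and 2^{0+2} − 2 = 2.
Assume |S(j)| = 2^{j+2} − 2.
Then |S(j+1)| = 1 + |S(j)| + 1 + |S(j)| = 2|S(j)| + 2 = 2(2^{j+2} − 2) + 2 = 2^{j+3} − 4 + 2 = 2^{j+3} − 2.
Hence |S(n)| = 2^{n+2} − 2 for every n ≥ 0, by induction.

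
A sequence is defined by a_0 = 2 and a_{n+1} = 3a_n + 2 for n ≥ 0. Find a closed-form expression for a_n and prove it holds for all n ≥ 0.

Claim: a_n = 3^{n+1} − 1.

Base case: a_0 = 2, and 3^{0+1} − 1 = 3 − 1 = 2.
Assume a_m = 3^{m+1} − 1 for some m ≥ 0.
Then a_{m+1} = 3a_m + 2 = 3·(3^{m+1} − 1) + 2 = 3^{m+2} − 3 + 2 = 3^{m+2} − 1.
So the formula holds for m+1, and by induction a_n = 3^{n+1} − 1 for all n ≥ 0.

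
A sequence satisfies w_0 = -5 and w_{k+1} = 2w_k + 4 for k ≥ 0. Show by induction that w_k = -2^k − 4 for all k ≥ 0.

Base case: w_0 = -5, and -2^0 − 4 = -1 − 4 = -5.
Assume w_j = -2^j − 4 for some j ≥ 0.
Then w_{j+1} = 2w_j + 4 = 2·(-2^j − 4) + 4 = -2^{j+1} − 8 + 4 = -2^{j+1} − 4.
Hence w_k = -2^k − 4 for every k ≥ 0, by induction.

w_k = -2^k − 4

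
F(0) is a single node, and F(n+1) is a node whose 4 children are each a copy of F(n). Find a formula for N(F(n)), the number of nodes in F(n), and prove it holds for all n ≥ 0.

Claim: N(F(n)) = (4^{n+1} − 1)/3.

Base case: N(F(0)) = 1, and (4^{0+1} − 1)/3 = 1.
Assume N(F(j)) = (4^{j+1} − 1)/3.
Then N(F(j+1)) = 1 + 4N(F(j)) = 1 + 4·(4^{j+1} − 1)/3 = 1 + (4^{j+2} − 4)/3 = (3 + 4^{j+2} − 4)/3 = (4^{j+2} − 1)/3.
Hence N(F(n)) = (4^{n+1} − 1)/3 for every n ≥ 0, by induction.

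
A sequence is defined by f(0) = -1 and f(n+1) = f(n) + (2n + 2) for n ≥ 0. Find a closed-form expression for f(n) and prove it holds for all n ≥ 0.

Claim: f(n) = n^2 + n − 1.

Base case: f(0) = -1, and 0^2 + 0 − 1 = -1.
Assume f(k) = k^2 + k − 1.
Then f(k+1) = f(k) + (2k + 2) = (k^2 + k − 1) + (2k + 2) = k^2 + 3k + 1,
and (k+1)^2 + (k+1) − 1 = k^2 + 3k + 1.
Hence f(n) = n^2 + n − 1 for every n ≥ 0, by induction.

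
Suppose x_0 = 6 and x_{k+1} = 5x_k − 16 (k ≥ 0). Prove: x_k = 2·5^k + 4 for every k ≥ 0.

Base case: x_0 = 6, and 2·5^0 + 4 = 2 + 4 = 6.
Assume x_m = 2·5^m + 4 for some m ≥ 0.
Then x_{m+1} = 5x_m − 16 = 5·(2·5^m + 4) − 16 = 10·5^m + 20 − 16 = 2·5^{m+1} + 4.
By induction, x_k = 2·5^k + 4 for all k ≥ 0.

x_k = 2·5^k + 4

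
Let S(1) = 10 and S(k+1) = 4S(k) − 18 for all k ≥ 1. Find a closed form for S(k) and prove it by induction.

Claim: S(k) = 4^k + 6.

Base case: S(1) = 10, and 4^1 + 6 = 4 + 6 = 10.
Assume S(r) = 4^r + 6 for some r ≥ 1.
Then S(r+1) = 4S(r) − 18 = 4·(4^r + 6) − 18 = 4^{r+1} + 24 − 18 = 4^{r+1} + 6.
Hence S(k) = 4^k + 6 for every k ≥ 1, by induction.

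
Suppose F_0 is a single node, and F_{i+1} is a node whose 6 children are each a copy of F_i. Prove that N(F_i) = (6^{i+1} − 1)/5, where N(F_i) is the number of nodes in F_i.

Base case: N(F_0) = 1, and (6^{0+1} − 1)/5 = 1.
Assume N(F_m) = (6^{m+1} − 1)/5.
Then N(F_{m+1}) = 1 + 6N(F_m) = 1 + 6·(6^{m+1} − 1)/5 = 1 + (6^{m+2} − 6)/5 = (5 + 6^{m+2} − 6)/5 = (6^{m+2} − 1)/5.
By induction, N(F_i) = (6^{i+1} − 1)/5 for all i ≥ 0.

N(F_i) = (6^{i+1} − 1)/5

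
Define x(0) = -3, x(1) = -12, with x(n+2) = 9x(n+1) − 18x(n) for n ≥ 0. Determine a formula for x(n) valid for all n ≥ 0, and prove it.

Claim: x(n) = -6^n − 2·3^n.

Base cases: x(0) = -3 and -6^0 − 2·3^0 = -3; x(1) = -12 and -6^1 − 2·3^1 = -12.
Assume x(j) = -6^j − 2·3^j for all 0 ≤ j ≤ k, where k ≥ 1.
Then x(k+1) = 9x(k) − 18x(k−1) = 9·(-6^k − 2·3^k) − 18·(-6^{k−1} − 2·3^{k−1}) = -(9·6 − 18)6^{k−1} − 2·(9·3 − 18)3^{k−1} = -36·6^{k−1} − 18·3^{k−1} = -6^{k+1} − 2·3^{k+1}.
This completes the inductive step, so x(n) = -6^n − 2·3^n for all n ≥ 0.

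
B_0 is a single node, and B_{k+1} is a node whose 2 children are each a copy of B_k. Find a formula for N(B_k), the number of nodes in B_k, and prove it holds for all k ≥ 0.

Claim: N(B_k) = 2^{k+1} − 1.

Base case: N(B_0) = 1, and 2^{0+1} − 1 = 1.
Assume N(B_r) = 2^{r+1} − 1.
Then N(B_{r+1}) = 1 + 2N(B_r) = 1 + 2(2^{r+1} − 1) = 2^{r+2} − 2 + 1 = 2^{r+2} − 1.
Hence N(B_k) = 2^{k+1} − 1 for every k ≥ 0, by induction.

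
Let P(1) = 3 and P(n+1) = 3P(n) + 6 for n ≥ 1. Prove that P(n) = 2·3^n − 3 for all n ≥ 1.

Base case: P(1) = 3, and 2·3^1 − 3 = 6 − 3 = 3.
Assume P(k) = 2·3^k − 3 for some k ≥ 1.
Then P(k+1) = 3P(k) + 6 = 3·(2·3^k − 3) + 6 = 6·3^k − 9 + 6 = 2·3^{k+1} − 3.
This completes the inductive step, so P(n) = 2·3^n − 3 for all n ≥ 1.

P(n) = 2·3^n − 3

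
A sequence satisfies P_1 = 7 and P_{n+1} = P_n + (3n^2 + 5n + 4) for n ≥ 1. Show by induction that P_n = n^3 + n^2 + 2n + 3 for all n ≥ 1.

Base case: P_1 = 7, and 1^3 + 1^2 + 2·1 + 3 = 7.
Assume P_j = j^3 + j^2 + 2j + 3.
Then P_{j+1} = P_j + (3j^2 + 5j + 4) = (j^3 + j^2 + 2j + 3) + (3j^2 + 5j + 4) = j^3 + 4j^2 + 7j + 7,
and (j+1)^3 + (j+1)^2 + 2·(j+1) + 3 = j^3 + 4j^2 + 7j + 7.
This completes the inductive step, so P_n = n^3 + n^2 + 2n + 3 for all n ≥ 1.

P_n = n^3 + n^2 + 2n + 3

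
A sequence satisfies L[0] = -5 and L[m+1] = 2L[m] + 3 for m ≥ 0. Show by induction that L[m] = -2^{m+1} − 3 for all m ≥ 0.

Base case: L[0] = -5, and -2^{0+1} − 3 = -2 − 3 = -5.
Assume L[j] = -2^{j+1} − 3 for some j ≥ 0.
Then L[j+1] = 2L[j] + 3 = 2·(-2^{j+1} − 3) + 3 = -2^{j+2} − 6 + 3 = -2^{j+2} − 3.
This completes the inductive step, so L[m] = -2^{m+1} − 3 for all m ≥ 0.

L[m] = -2^{m+1} − 3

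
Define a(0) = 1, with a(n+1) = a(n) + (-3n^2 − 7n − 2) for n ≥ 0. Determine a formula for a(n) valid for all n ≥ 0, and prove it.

Claim: a(n) = -n^3 − 2n^2 + n + 1.

Base case: a(0) = 1, and -0^3 − 2·0^2 + 0 + 1 = 1.
Assume a(m) = -m^3 − 2m^2 + m + 1.
Then a(m+1) = a(m) + (-3m^2 − 7m − 2) = (-m^3 − 2m^2 + m + 1) + (-3m^2 − 7m − 2) = -m^3 − 5m^2 − 6m − 1,
and -(m+1)^3 − 2·(m+1)^2 + (m+1) + 1 = -m^3 − 5m^2 − 6m − 1.
Hence a(n) = -n^3 − 2n^2 + n + 1 for every n ≥ 0, by induction.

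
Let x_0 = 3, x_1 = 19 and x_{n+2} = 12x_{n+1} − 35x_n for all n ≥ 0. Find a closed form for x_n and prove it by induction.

Claim: x_n = 2·7^n + 5^n.

Base cases: x_0 = 3 and 2·7^0 + 5^0 = 3; x_1 = 19 and 2·7^1 + 5^1 = 19.
Assume x_j = 2·7^j + 5^j for all 0 ≤ j ≤ m, where m ≥ 1.
Then x_{m+1} = 12x_m − 35x_{m−1} = 12·(2·7^m + 5^m) − 35·(2·7^{m−1} + 5^{m−1}) = 2·(12·7 − 35)7^{m−1} + (12·5 − 35)5^{m−1} = 98·7^{m−1} + 25·5^{m−1} = 2·7^{m+1} + 5^{m+1}.
By strong induction, x_n = 2·7^n + 5^n for all n ≥ 0.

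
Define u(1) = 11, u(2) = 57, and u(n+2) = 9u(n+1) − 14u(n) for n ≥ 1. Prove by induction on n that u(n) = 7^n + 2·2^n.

Base cases: u(1) = 11 and 7^1 + 2·2^1 = 11; u(2) = 57 and 7^2 + 2·2^2 = 57.
Assume u(j) = 7^j + 2·2^j for all 1 ≤ j ≤ r, where r ≥ 2.
Then u(r+1) = 9u(r) − 14u(r−1) = 9·(7^r + 2·2^r) − 14·(7^{r−1} + 2·2^{r−1}) = (9·7 − 14)7^{r−1} + 2·(9·2 − 14)2^{r−1} = 49·7^{r−1} + 8·2^{r−1} = 7^{r+1} + 2·2^{r+1}.
So the formula holds for r+1, and by strong induction u(n) = 7^n + 2·2^n for all n ≥ 1.

u(n) = 7^n + 2·2^n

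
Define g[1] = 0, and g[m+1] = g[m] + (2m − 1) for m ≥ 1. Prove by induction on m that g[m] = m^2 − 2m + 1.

Base case: g[1] = 0, and 1^2 − 2·1 + 1 = 0.
Assume g[j] = j^2 − 2j + 1.
Then g[j+1] = g[j] + (2j − 1) = (j^2 − 2j + 1) + (2j − 1) = j^2,
and (j+1)^2 − 2·(j+1) + 1 = j^2.
By induction, g[m] = m^2 − 2m + 1 for all m ≥ 1.

g[m] = m^2 − 2m + 1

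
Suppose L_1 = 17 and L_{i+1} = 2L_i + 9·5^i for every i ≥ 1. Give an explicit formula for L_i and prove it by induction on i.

Claim: L_i = 2^i + 3·5^i.

Base case: L_1 = 17, and 2^1 + 3·5^1 = 2 + 15 = 17.
Assume L_m = 2^m + 3·5^m for some m ≥ 1.
Then L_{m+1} = 2L_m + 9·5^m = 2·(2^m + 3·5^m) + 9·5^m = 2^{m+1} + 6·5^m + 9·5^m = 2^{m+1} + 15·5^m = 2^{m+1} + 3·5^{m+1}.
This completes the inductive step, so L_i = 2^i + 3·5^i for all i ≥ 1.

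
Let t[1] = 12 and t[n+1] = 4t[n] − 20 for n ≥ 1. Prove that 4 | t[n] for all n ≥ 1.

Base case: t[1] = 12 = 4·3, so 4 | t[1].
Assume 4 | t[m], so t[m] = 4s for some integer s.
Then t[m+1] = 4t[m] − 20 = 4·(4s) − 20 = 4(4s − 5), so 4 | t[m+1].
By induction, 4 | t[n] for all n ≥ 1.

4 | t[n]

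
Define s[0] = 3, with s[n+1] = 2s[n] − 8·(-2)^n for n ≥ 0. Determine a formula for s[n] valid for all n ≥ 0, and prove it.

Claim: s[n] = 2^n + 2·(-2)^n.

Base case: s[0] = 3, and 2^0 + 2·(-2)^0 = 1 + 2 = 3.
Assume s[j] = 2^j + 2·(-2)^j for some j ≥ 0.
Then s[j+1] = 2s[j] − 8·(-2)^j = 2·(2^j + 2·(-2)^j) − 8·(-2)^j = 2^{j+1} + 4·(-2)^j − 8·(-2)^j = 2^{j+1} − 4·(-2)^j = 2^{j+1} + 2·(-2)^{j+1}.
Hence s[n] = 2^n + 2·(-2)^n for every n ≥ 0, by induction.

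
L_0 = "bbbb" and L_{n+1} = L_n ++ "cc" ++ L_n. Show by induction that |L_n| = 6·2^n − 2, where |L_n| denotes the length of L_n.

Base case: |L_0| = 4, and 6·2^0 − 2 = 4.
Assume |L_k| = 6·2^k − 2.
Then |L_{k+1}| = |L_k| + 2 + |L_k| = 2|L_k| + 2 = 2(6·2^k − 2) + 2 = 6·2^{k+1} − 4 + 2 = 6·2^{k+1} − 2.
This completes the inductive step, so |L_n| = 6·2^n − 2 for all n ≥ 0.

|L_n| = 6·2^n − 2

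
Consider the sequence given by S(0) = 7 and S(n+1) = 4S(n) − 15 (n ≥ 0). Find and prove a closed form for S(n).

Claim: S(n) = 2·4^n + 5.

Base case: S(0) = 7, and 2·4^0 + 5 = 2 + 5 = 7.
Assume S(m) = 2·4^m + 5 for some m ≥ 0.
Then S(m+1) = 4S(m) − 15 = 4·(2·4^m + 5) − 15 = 8·4^m + 20 − 15 = 2·4^{m+1} + 5.
By induction, S(n) = 2·4^n + 5 for all n ≥ 0.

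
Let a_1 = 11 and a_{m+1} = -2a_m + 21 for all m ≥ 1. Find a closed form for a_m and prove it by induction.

Claim: a_m = -2·(-2)^m + 7.

Base case: a_1 = 11, and -2·(-2)^1 + 7 = 4 + 7 = 11.
Assume a_k = -2·(-2)^k + 7 for some k ≥ 1.
Then a_{k+1} = -2a_k + 21 = -2·(-2·(-2)^k + 7) + 21 = 4·(-2)^k − 14 + 21 = -2·(-2)^{k+1} + 7.
By induction, a_m = -2·(-2)^m + 7 for all m ≥ 1.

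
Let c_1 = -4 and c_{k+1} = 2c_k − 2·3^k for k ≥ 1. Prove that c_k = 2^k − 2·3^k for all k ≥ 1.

Base case: c_1 = -4, and 2^1 − 2·3^1 = 2 − 6 = -4.
Assume c_m = 2^m − 2·3^m for some m ≥ 1.
Then c_{m+1} = 2c_m − 2·3^m = 2·(2^m − 2·3^m) − 2·3^m = 2^{m+1} − 4·3^m − 2·3^m = 2^{m+1} − 6·3^m = 2^{m+1} − 2·3^{m+1}.
This completes the inductive step, so c_k = 2^k − 2·3^k for all k ≥ 1.

c_k = 2^k − 2·3^k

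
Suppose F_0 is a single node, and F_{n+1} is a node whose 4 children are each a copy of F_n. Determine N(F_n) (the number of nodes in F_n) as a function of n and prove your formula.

Claim: N(F_n) = (4^{n+1} − 1)/3.

Base case: N(F_0) = 1, and (4^{0+1} − 1)/3 = 1.
Assume N(F_j) = (4^{j+1} − 1)/3.
Then N(F_{j+1}) = 1 + 4N(F_j) = 1 + 4·(4^{j+1} − 1)/3 = 1 + (4^{j+2} − 4)/3 = (3 + 4^{j+2} − 4)/3 = (4^{j+2} − 1)/3.
This completes the inductive step, so N(F_n) = (4^{n+1} − 1)/3 for all n ≥ 0.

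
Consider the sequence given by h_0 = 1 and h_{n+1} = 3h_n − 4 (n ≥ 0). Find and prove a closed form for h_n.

Claim: h_n = -3^n + 2.

Base case: h_0 = 1, and -3^0 + 2 = -1 + 2 = 1.
Assume h_r = -3^r + 2 for some r ≥ 0.
Then h_{r+1} = 3h_r − 4 = 3·(-3^r + 2) − 4 = -3^{r+1} + 6 − 4 = -3^{r+1} + 2.
So the formula holds for r+1, and by induction h_n = -3^n + 2 for all n ≥ 0.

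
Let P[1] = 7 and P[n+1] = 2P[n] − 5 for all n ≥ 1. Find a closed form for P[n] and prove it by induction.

Claim: P[n] = 2^n + 5.

Base case: P[1] = 7, and 2^1 + 5 = 2 + 5 = 7.
Assume P[m] = 2^m + 5 for some m ≥ 1.
Then P[m+1] = 2P[m] − 5 = 2·(2^m + 5) − 5 = 2^{m+1} + 10 − 5 = 2^{m+1} + 5.
By induction, P[n] = 2^n + 5 for all n ≥ 1.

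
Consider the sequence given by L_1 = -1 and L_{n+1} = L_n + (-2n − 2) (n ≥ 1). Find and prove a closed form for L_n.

Claim: L_n = -n^2 − n + 1.

Base case: L_1 = -1, and -1^2 − 1 + 1 = -1.
Assume L_r = -r^2 − r + 1.
Then L_{r+1} = L_r + (-2r − 2) = (-r^2 − r + 1) + (-2r − 2) = -r^2 − 3r − 1,
and -(r+1)^2 − (r+1) + 1 = -r^2 − 3r − 1.
Hence L_n = -n^2 − n + 1 for every n ≥ 1, by induction.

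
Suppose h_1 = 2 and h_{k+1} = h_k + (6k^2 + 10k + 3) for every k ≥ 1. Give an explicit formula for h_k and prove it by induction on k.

Claim: h_k = 2k^3 + 2k^2 − k − 1.

Base case: h_1 = 2, and 2·1^3 + 2·1^2 − 1 − 1 = 2.
Assume h_m = 2m^3 + 2m^2 − m − 1.
Then h_{m+1} = h_m + (6m^2 + 10m + 3) = (2m^3 + 2m^2 − m − 1) + (6m^2 + 10m + 3) = 2m^3 + 8m^2 + 9m + 2,
and 2·(m+1)^3 + 2·(m+1)^2 − (m+1) − 1 = 2m^3 + 8m^2 + 9m + 2.
By induction, h_k = 2k^3 + 2k^2 − k − 1 for all k ≥ 1.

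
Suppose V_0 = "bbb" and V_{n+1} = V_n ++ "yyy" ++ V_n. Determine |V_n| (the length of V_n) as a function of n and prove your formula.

Claim: |V_n| = 6·2^n − 3.

Base case: |V_0| = 3, and 6·2^0 − 3 = 3.
Assume |V_r| = 6·2^r − 3.
Then |V_{r+1}| = |V_r| + 3 + |V_r| = 2|V_r| + 3 = 2(6·2^r − 3) + 3 = 6·2^{r+1} − 6 + 3 = 6·2^{r+1} − 3.
By induction, |V_n| = 6·2^n − 3 for all n ≥ 0.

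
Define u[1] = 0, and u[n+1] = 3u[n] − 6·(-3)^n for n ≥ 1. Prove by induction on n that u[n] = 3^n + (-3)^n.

Base case: u[1] = 0, and 3^1 + (-3)^1 = 3 − 3 = 0.
Assume u[r] = 3^r + (-3)^r for some r ≥ 1.
Then u[r+1] = 3u[r] − 6·(-3)^r = 3·(3^r + (-3)^r) − 6·(-3)^r = 3^{r+1} + 3·(-3)^r − 6·(-3)^r = 3^{r+1} − 3·(-3)^r = 3^{r+1} + (-3)^{r+1}.
Hence u[n] = 3^n + (-3)^n for every n ≥ 1, by induction.

u[n] = 3^n + (-3)^n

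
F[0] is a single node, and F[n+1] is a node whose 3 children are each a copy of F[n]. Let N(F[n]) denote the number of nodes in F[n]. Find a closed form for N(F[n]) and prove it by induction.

Claim: N(F[n]) = (3^{n+1} − 1)/2.

Base case: N(F[0]) = 1, and (3^{0+1} − 1)/2 = 1.
Assume N(F[m]) = (3^{m+1} − 1)/2.
Then N(F[m+1]) = 1 + 3N(F[m]) = 1 + 3·(3^{m+1} − 1)/2 = 1 + (3^{m+2} − 3)/2 = (2 + 3^{m+2} − 3)/2 = (3^{m+2} − 1)/2.
So the formula holds for m+1, and by induction N(F[n]) = (3^{n+1} − 1)/2 for all n ≥ 0.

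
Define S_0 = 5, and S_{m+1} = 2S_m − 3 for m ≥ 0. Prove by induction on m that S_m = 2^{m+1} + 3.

Base case: S_0 = 5, and 2^{0+1} + 3 = 2 + 3 = 5.
Assume S_r = 2^{r+1} + 3 for some r ≥ 0.
Then S_{r+1} = 2S_r − 3 = 2·(2^{r+1} + 3) − 3 = 2^{r+2} + 6 − 3 = 2^{r+2} + 3.
By induction, S_m = 2^{m+1} + 3 for all m ≥ 0.

S_m = 2^{m+1} + 3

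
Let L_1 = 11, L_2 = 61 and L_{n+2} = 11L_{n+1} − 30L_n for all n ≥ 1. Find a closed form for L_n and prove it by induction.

Claim: L_n = 5^n + 6^n.

Base cases: L_1 = 11 and 5^1 + 6^1 = 11; L_2 = 61 and 5^2 + 6^2 = 61.
Assume L_j = 5^j + 6^j for all 1 ≤ j ≤ k, where k ≥ 2.
Then L_{k+1} = 11L_k − 30L_{k−1} = 11·(5^k + 6^k) − 30·(5^{k−1} + 6^{k−1}) = (11·5 − 30)5^{k−1} + (11·6 − 30)6^{k−1} = 25·5^{k−1} + 36·6^{k−1} = 5^{k+1} + 6^{k+1}.
This completes the inductive step, so L_n = 5^n + 6^n for all n ≥ 1.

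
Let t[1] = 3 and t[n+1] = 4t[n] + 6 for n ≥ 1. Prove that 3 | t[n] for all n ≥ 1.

Base case: t[1] = 3 = 3·1, so 3 | t[1].
Assume 3 | t[k], so t[k] = 3s for some integer s.
Then t[k+1] = 4t[k] + 6 = 4·(3s) + 6 = 3(4s + 2), so 3 | t[k+1].
By induction, 3 | t[n] for all n ≥ 1.

3 | t[n]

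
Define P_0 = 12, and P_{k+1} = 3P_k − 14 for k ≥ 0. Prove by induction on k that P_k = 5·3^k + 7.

Base case: P_0 = 12, and 5·3^0 + 7 = 5 + 7 = 12.
Assume P_j = 5·3^j + 7 for some j ≥ 0.
Then P_{j+1} = 3P_j − 14 = 3·(5·3^j + 7) − 14 = 15·3^j + 21 − 14 = 5·3^{j+1} + 7.
By induction, P_k = 5·3^k + 7 for all k ≥ 0.

P_k = 5·3^k + 7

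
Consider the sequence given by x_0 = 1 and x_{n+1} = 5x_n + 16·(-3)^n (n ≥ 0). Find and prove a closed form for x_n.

Claim: x_n = 3·5^n − 2·(-3)^n.

Base case: x_0 = 1, and 3·5^0 − 2·(-3)^0 = 3 − 2 = 1.
Assume x_k = 3·5^k − 2·(-3)^k for some k ≥ 0.
Then x_{k+1} = 5x_k + 16·(-3)^k = 5·(3·5^k − 2·(-3)^k) + 16·(-3)^k = 3·5^{k+1} − 10·(-3)^k + 16·(-3)^k = 3·5^{k+1} + 6·(-3)^k = 3·5^{k+1} − 2·(-3)^{k+1}.
This completes the inductive step, so x_n = 3·5^n − 2·(-3)^n for all n ≥ 0.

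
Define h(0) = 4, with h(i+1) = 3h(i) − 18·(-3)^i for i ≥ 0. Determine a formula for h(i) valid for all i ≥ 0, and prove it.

Claim: h(i) = 3^i + 3·(-3)^i.

Base case: h(0) = 4, and 3^0 + 3·(-3)^0 = 1 + 3 = 4.
Assume h(r) = 3^r + 3·(-3)^r for some r ≥ 0.
Then h(r+1) = 3h(r) − 18·(-3)^r = 3·(3^r + 3·(-3)^r) − 18·(-3)^r = 3^{r+1} + 9·(-3)^r − 18·(-3)^r = 3^{r+1} − 9·(-3)^r = 3^{r+1} + 3·(-3)^{r+1}.
So the formula holds for r+1, and by induction h(i) = 3^i + 3·(-3)^i for all i ≥ 0.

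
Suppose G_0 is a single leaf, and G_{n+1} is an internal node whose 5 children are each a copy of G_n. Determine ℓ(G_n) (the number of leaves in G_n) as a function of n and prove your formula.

Claim: ℓ(G_n) = 5^n.

Base case: ℓ(G_0) = 1, and 5^0 = 1.
Assume ℓ(G_r) = 5^r.
Then ℓ(G_{r+1}) = 5·ℓ(G_r) = 5·5^r = 5^{r+1}.
This completes the inductive step, so ℓ(G_n) = 5^n for all n ≥ 0.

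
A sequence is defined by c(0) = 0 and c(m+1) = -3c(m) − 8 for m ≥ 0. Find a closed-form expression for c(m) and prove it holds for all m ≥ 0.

Claim: c(m) = 2·(-3)^m − 2.

Base case: c(0) = 0, and 2·(-3)^0 − 2 = 2 − 2 = 0.
Assume c(r) = 2·(-3)^r − 2 for some r ≥ 0.
Then c(r+1) = -3c(r) − 8 = -3·(2·(-3)^r − 2) − 8 = -6·(-3)^r + 6 − 8 = 2·(-3)^{r+1} − 2.
This completes the inductive step, so c(m) = 2·(-3)^m − 2 for all m ≥ 0.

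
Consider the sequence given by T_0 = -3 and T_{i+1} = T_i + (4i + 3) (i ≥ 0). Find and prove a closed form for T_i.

Claim: T_i = 2i^2 + i − 3.

Base case: T_0 = -3, and 2·0^2 + 0 − 3 = -3.
Assume T_r = 2r^2 + r − 3.
Then T_{r+1} = T_r + (4r + 3) = (2r^2 + r − 3) + (4r + 3) = 2r^2 + 5r,
and 2·(r+1)^2 + (r+1) − 3 = 2r^2 + 5r.
Hence T_i = 2i^2 + i − 3 for every i ≥ 0, by induction.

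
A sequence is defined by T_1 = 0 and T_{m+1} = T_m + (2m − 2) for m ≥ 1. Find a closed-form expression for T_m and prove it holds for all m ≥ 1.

Claim: T_m = m^2 − 3m + 2.

Base case: T_1 = 0, and 1^2 − 3·1 + 2 = 0.
Assume T_r = r^2 − 3r + 2.
Then T_{r+1} = T_r + (2r − 2) = (r^2 − 3r + 2) + (2r − 2) = r^2 − r,
and (r+1)^2 − 3·(r+1) + 2 = r^2 − r.
This completes the inductive step, so T_m = m^2 − 3m + 2 for all m ≥ 1.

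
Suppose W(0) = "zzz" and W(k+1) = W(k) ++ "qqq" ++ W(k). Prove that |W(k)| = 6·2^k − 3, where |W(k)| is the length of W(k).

Base case: |W(0)| = 3, and 6·2^0 − 3 = 3.
Assume |W(j)| = 6·2^j − 3.
Then |W(j+1)| = |W(j)| + 3 + |W(j)| = 2|W(j)| + 3 = 2(6·2^j − 3) + 3 = 6·2^{j+1} − 6 + 3 = 6·2^{j+1} − 3.
So the formula holds for j+1, and by induction |W(k)| = 6·2^k − 3 for all k ≥ 0.

|W(k)| = 6·2^k − 3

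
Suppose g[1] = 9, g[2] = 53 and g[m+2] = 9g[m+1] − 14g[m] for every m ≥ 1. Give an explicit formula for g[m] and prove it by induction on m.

Claim: g[m] = 7^m + 2^m.

Base cases: g[1] = 9 and 7^1 + 2^1 = 9; g[2] = 53 and 7^2 + 2^2 = 53.
Assume g[j] = 7^j + 2^j for all 1 ≤ j ≤ k, where k ≥ 2.
Then g[k+1] = 9g[k] − 14g[k−1] = 9·(7^k + 2^k) − 14·(7^{k−1} + 2^{k−1}) = (9·7 − 14)7^{k−1} + (9·2 − 14)2^{k−1} = 49·7^{k−1} + 4·2^{k−1} = 7^{k+1} + 2^{k+1}.
By strong induction, g[m] = 7^m + 2^m for all m ≥ 1.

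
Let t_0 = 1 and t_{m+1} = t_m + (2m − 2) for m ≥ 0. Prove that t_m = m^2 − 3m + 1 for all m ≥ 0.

Base case: t_0 = 1, and 0^2 − 3·0 + 1 = 1.
Assume t_k = k^2 − 3k + 1.
Then t_{k+1} = t_k + (2k − 2) = (k^2 − 3k + 1) + (2k − 2) = k^2 − k − 1,
and (k+1)^2 − 3·(k+1) + 1 = k^2 − k − 1.
This completes the inductive step, so t_m = m^2 − 3m + 1 for all m ≥ 0.

t_m = m^2 − 3m + 1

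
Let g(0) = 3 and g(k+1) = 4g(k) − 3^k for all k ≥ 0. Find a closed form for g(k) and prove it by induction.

Claim: g(k) = 2·4^k + 3^k.

Base case: g(0) = 3, and 2·4^0 + 3^0 = 2 + 1 = 3.
Assume g(r) = 2·4^r + 3^r for some r ≥ 0.
Then g(r+1) = 4g(r) − 3^r = 4·(2·4^r + 3^r) − 3^r = 2·4^{r+1} + 4·3^r − 3^r = 2·4^{r+1} + 3·3^r = 2·4^{r+1} + 3^{r+1}.
By induction, g(k) = 2·4^k + 3^k for all k ≥ 0.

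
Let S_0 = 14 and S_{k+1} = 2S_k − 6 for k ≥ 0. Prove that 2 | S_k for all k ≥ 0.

Base case: S_0 = 14 = 2·7, so 2 | S_0.
Assume 2 | S_m, so S_m = 2t for some integer t.
Then S_{m+1} = 2S_m − 6 = 2·(2t) − 6 = 2(2t − 3), so 2 | S_{m+1}.
So the property holds for m+1, and by induction 2 | S_k for all k ≥ 0.

2 | S_k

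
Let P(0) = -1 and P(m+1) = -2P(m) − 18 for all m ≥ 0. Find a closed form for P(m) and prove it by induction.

Claim: P(m) = 5·(-2)^m − 6.

Base case: P(0) = -1, and 5·(-2)^0 − 6 = 5 − 6 = -1.
Assume P(j) = 5·(-2)^j − 6 for some j ≥ 0.
Then P(j+1) = -2P(j) − 18 = -2·(5·(-2)^j − 6) − 18 = -10·(-2)^j + 12 − 18 = 5·(-2)^{j+1} − 6.
This completes the inductive step, so P(m) = 5·(-2)^m − 6 for all m ≥ 0.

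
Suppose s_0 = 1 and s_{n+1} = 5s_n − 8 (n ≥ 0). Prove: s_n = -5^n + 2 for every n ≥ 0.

Base case: s_0 = 1, and -5^0 + 2 = -1 + 2 = 1.
Assume s_r = -5^r + 2 for some r ≥ 0.
Then s_{r+1} = 5s_r − 8 = 5·(-5^r + 2) − 8 = -5^{r+1} + 10 − 8 = -5^{r+1} + 2.
Hence s_n = -5^n + 2 for every n ≥ 0, by induction.

s_n = -5^n + 2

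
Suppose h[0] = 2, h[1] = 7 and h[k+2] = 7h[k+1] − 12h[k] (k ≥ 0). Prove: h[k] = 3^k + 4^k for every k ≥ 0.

Base cases: h[0] = 2 and 3^0 + 4^0 = 2; h[1] = 7 and 3^1 + 4^1 = 7.
Assume h[i] = 3^i + 4^i for all 0 ≤ i ≤ j, where j ≥ 1.
Then h[j+1] = 7h[j] − 12h[j−1] = 7·(3^j + 4^j) − 12·(3^{j−1} + 4^{j−1}) = (7·3 − 12)3^{j−1} + (7·4 − 12)4^{j−1} = 9·3^{j−1} + 16·4^{j−1} = 3^{j+1} + 4^{j+1}.
Hence h[k] = 3^k + 4^k for every k ≥ 0, by strong induction.

h[k] = 3^k + 4^k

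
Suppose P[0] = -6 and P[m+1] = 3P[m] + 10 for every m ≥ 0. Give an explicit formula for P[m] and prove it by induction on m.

Claim: P[m] = -3^m − 5.

Base case: P[0] = -6, and -3^0 − 5 = -1 − 5 = -6.
Assume P[k] = -3^k − 5 for some k ≥ 0.
Then P[k+1] = 3P[k] + 10 = 3·(-3^k − 5) + 10 = -3^{k+1} − 15 + 10 = -3^{k+1} − 5.
So the formula holds for k+1, and by induction P[m] = -3^m − 5 for all m ≥ 0.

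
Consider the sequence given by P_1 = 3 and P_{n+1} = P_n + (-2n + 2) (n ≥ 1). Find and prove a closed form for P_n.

Claim: P_n = -n^2 + 3n + 1.

Base case: P_1 = 3, and -1^2 + 3·1 + 1 = 3.
Assume P_m = -m^2 + 3m + 1.
Then P_{m+1} = P_m + (-2m + 2) = (-m^2 + 3m + 1) + (-2m + 2) = -m^2 + m + 3,
and -(m+1)^2 + 3·(m+1) + 1 = -m^2 + m + 3.
Hence P_n = -n^2 + 3n + 1 for every n ≥ 1, by induction.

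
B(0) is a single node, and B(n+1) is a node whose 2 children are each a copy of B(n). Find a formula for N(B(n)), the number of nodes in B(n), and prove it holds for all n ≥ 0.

Claim: N(B(n)) = 2^{n+1} − 1.

Base case: N(B(0)) = 1, and 2^{0+1} − 1 = 1.
Assume N(B(j)) = 2^{j+1} − 1.
Then N(B(j+1)) = 1 + 2N(B(j)) = 1 + 2(2^{j+1} − 1) = 2^{j+2} − 2 + 1 = 2^{j+2} − 1.
Hence N(B(n)) = 2^{n+1} − 1 for every n ≥ 0, by induction.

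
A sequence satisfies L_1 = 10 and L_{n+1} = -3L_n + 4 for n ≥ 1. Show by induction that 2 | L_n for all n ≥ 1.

Base case: L_1 = 10 = 2·5, so 2 | L_1.
Assume 2 | L_j, so L_j = 2t for some integer t.
Then L_{j+1} = -3L_j + 4 = -3·(2t) + 4 = 2(-3t + 2), so 2 | L_{j+1}.
By induction, 2 | L_n for all n ≥ 1.

2 | L_n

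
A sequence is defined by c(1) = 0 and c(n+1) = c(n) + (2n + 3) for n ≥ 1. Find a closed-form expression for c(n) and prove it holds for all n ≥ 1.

Claim: c(n) = n^2 + 2n − 3.

Base case: c(1) = 0, and 1^2 + 2·1 − 3 = 0.
Assume c(m) = m^2 + 2m − 3.
Then c(m+1) = c(m) + (2m + 3) = (m^2 + 2m − 3) + (2m + 3) = m^2 + 4m,
and (m+1)^2 + 2·(m+1) − 3 = m^2 + 4m.
This completes the inductive step, so c(n) = n^2 + 2n − 3 for all n ≥ 1.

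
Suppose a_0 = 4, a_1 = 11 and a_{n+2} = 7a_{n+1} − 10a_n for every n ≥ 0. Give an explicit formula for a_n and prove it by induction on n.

Claim: a_n = 3·2^n + 5^n.

Base cases: a_0 = 4 and 3·2^0 + 5^0 = 4; a_1 = 11 and 3·2^1 + 5^1 = 11.
Assume a_i = 3·2^i + 5^i for all 0 ≤ i ≤ j, where j ≥ 1.
Then a_{j+1} = 7a_j − 10a_{j−1} = 7·(3·2^j + 5^j) − 10·(3·2^{j−1} + 5^{j−1}) = 3·(7·2 − 10)2^{j−1} + (7·5 − 10)5^{j−1} = 12·2^{j−1} + 25·5^{j−1} = 3·2^{j+1} + 5^{j+1}.
This completes the inductive step, so a_n = 3·2^n + 5^n for all n ≥ 0.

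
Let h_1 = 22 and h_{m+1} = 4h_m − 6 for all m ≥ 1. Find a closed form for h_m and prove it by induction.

Claim: h_m = 5·4^m + 2.

Base case: h_1 = 22, and 5·4^1 + 2 = 20 + 2 = 22.
Assume h_k = 5·4^k + 2 for some k ≥ 1.
Then h_{k+1} = 4h_k − 6 = 4·(5·4^k + 2) − 6 = 20·4^k + 8 − 6 = 5·4^{k+1} + 2.
This completes the inductive step, so h_m = 5·4^m + 2 for all m ≥ 1.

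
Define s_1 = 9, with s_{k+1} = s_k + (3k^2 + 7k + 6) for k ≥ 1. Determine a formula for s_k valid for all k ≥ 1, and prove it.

Claim: s_k = k^3 + 2k^2 + 3k + 3.

Base case: s_1 = 9, and 1^3 + 2·1^2 + 3·1 + 3 = 9.
Assume s_r = r^3 + 2r^2 + 3r + 3.
Then s_{r+1} = s_r + (3r^2 + 7r + 6) = (r^3 + 2r^2 + 3r + 3) + (3r^2 + 7r + 6) = r^3 + 5r^2 + 10r + 9,
and (r+1)^3 + 2·(r+1)^2 + 3·(r+1) + 3 = r^3 + 5r^2 + 10r + 9.
By induction, s_k = k^3 + 2k^2 + 3k + 3 for all k ≥ 1.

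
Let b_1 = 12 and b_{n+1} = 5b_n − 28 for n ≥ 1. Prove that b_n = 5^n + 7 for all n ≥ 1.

Base case: b_1 = 12, and 5^1 + 7 = 5 + 7 = 12.
Assume b_j = 5^j + 7 for some j ≥ 1.
Then b_{j+1} = 5b_j − 28 = 5·(5^j + 7) − 28 = 5^{j+1} + 35 − 28 = 5^{j+1} + 7.
By induction, b_n = 5^n + 7 for all n ≥ 1.

b_n = 5^n + 7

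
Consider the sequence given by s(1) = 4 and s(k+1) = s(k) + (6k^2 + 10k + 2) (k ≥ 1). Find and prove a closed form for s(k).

Claim: s(k) = 2k^3 + 2k^2 − 2k + 2.

Base case: s(1) = 4, and 2·1^3 + 2·1^2 − 2·1 + 2 = 4.
Assume s(m) = 2m^3 + 2m^2 − 2m + 2.
Then s(m+1) = s(m) + (6m^2 + 10m + 2) = (2m^3 + 2m^2 − 2m + 2) + (6m^2 + 10m + 2) = 2m^3 + 8m^2 + 8m + 4,
and 2·(m+1)^3 + 2·(m+1)^2 − 2·(m+1) + 2 = 2m^3 + 8m^2 + 8m + 4.
Hence s(k) = 2k^3 + 2k^2 − 2k + 2 for every k ≥ 1, by induction.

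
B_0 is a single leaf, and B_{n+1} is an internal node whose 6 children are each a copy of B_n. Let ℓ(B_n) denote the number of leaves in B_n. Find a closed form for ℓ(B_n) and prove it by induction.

Claim: ℓ(B_n) = 6^n.

Base case: ℓ(B_0) = 1, and 6^0 = 1.
Assume ℓ(B_r) = 6^r.
Then ℓ(B_{r+1}) = 6·ℓ(B_r) = 6·6^r = 6^{r+1}.
So the formula holds for r+1, and by induction ℓ(B_n) = 6^n for all n ≥ 0.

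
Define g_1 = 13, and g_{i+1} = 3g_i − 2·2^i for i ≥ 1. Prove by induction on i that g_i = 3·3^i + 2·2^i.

Base case: g_1 = 13, and 3·3^1 + 2·2^1 = 9 + 4 = 13.
Assume g_r = 3·3^r + 2·2^r for some r ≥ 1.
Then g_{r+1} = 3g_r − 2·2^r = 3·(3·3^r + 2·2^r) − 2·2^r = 3·3^{r+1} + 6·2^r − 2·2^r = 3·3^{r+1} + 4·2^r = 3·3^{r+1} + 2·2^{r+1}.
This completes the inductive step, so g_i = 3·3^i + 2·2^i for all i ≥ 1.

g_i = 3·3^i + 2·2^i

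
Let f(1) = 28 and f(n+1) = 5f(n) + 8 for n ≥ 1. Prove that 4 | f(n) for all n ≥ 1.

Base case: f(1) = 28 = 4·7, so 4 | f(1).
Assume 4 | f(k), so f(k) = 4t for some integer t.
Then f(k+1) = 5f(k) + 8 = 5·(4t) + 8 = 4(5t + 2), so 4 | f(k+1).
This completes the inductive step, so 4 | f(n) for all n ≥ 1.

4 | f(n)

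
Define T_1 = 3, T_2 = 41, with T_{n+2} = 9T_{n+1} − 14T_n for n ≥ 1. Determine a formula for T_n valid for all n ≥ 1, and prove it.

Claim: T_n = 7^n − 2·2^n.

Base cases: T_1 = 3 and 7^1 − 2·2^1 = 3; T_2 = 41 and 7^2 − 2·2^2 = 41.
Assume T_j = 7^j − 2·2^j for all 1 ≤ j ≤ r, where r ≥ 2.
Then T_{r+1} = 9T_r − 14T_{r−1} = 9·(7^r − 2·2^r) − 14·(7^{r−1} − 2·2^{r−1}) = (9·7 − 14)7^{r−1} − 2·(9·2 − 14)2^{r−1} = 49·7^{r−1} − 8·2^{r−1} = 7^{r+1} − 2·2^{r+1}.
So the formula holds for r+1, and by strong induction T_n = 7^n − 2·2^n for all n ≥ 1.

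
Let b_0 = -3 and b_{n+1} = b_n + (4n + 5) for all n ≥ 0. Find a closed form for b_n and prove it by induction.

Claim: b_n = 2n^2 + 3n − 3.

Base case: b_0 = -3, and 2·0^2 + 3·0 − 3 = -3.
Assume b_j = 2j^2 + 3j − 3.
Then b_{j+1} = b_j + (4j + 5) = (2j^2 + 3j − 3) + (4j + 5) = 2j^2 + 7j + 2,
and 2·(j+1)^2 + 3·(j+1) − 3 = 2j^2 + 7j + 2.
This completes the inductive step, so b_n = 2n^2 + 3n − 3 for all n ≥ 0.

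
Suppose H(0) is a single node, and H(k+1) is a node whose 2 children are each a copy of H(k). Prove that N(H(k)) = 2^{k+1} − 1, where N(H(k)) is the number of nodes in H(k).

Base case: N(H(0)) = 1, and 2^{0+1} − 1 = 1.
Assume N(H(j)) = 2^{j+1} − 1.
Then N(H(j+1)) = 1 + 2N(H(j)) = 1 + 2(2^{j+1} − 1) = 2^{j+2} − 2 + 1 = 2^{j+2} − 1.
Hence N(H(k)) = 2^{k+1} − 1 for every k ≥ 0, by induction.

N(H(k)) = 2^{k+1} − 1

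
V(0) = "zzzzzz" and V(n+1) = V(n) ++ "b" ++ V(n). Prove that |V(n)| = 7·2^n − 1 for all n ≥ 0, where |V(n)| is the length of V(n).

Base case: |V(0)| = 6, and 7·2^0 − 1 = 6.
Assume |V(m)| = 7·2^m − 1.
Then |V(m+1)| = |V(m)| + 1 + |V(m)| = 2|V(m)| + 1 = 2(7·2^m − 1) + 1 = 7·2^{m+1} − 2 + 1 = 7·2^{m+1} − 1.
So the formula holds for m+1, and by induction |V(n)| = 7·2^n − 1 for all n ≥ 0.

|V(n)| = 7·2^n − 1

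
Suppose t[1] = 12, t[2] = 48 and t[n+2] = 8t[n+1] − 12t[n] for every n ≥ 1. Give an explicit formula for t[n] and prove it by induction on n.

Claim: t[n] = 3·2^n + 6^n.

Base cases: t[1] = 12 and 3·2^1 + 6^1 = 12; t[2] = 48 and 3·2^2 + 6^2 = 48.
Assume t[j] = 3·2^j + 6^j for all 1 ≤ j ≤ m, where m ≥ 2.
Then t[m+1] = 8t[m] − 12t[m−1] = 8·(3·2^m + 6^m) − 12·(3·2^{m−1} + 6^{m−1}) = 3·(8·2 − 12)2^{m−1} + (8·6 − 12)6^{m−1} = 12·2^{m−1} + 36·6^{m−1} = 3·2^{m+1} + 6^{m+1}.
By strong induction, t[n] = 3·2^n + 6^n for all n ≥ 1.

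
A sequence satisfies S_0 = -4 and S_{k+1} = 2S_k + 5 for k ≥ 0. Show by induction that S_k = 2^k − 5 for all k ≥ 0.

Base case: S_0 = -4, and 2^0 − 5 = 1 − 5 = -4.
Assume S_j = 2^j − 5 for some j ≥ 0.
Then S_{j+1} = 2S_j + 5 = 2·(2^j − 5) + 5 = 2^{j+1} − 10 + 5 = 2^{j+1} − 5.
This completes the inductive step, so S_k = 2^k − 5 for all k ≥ 0.

S_k = 2^k − 5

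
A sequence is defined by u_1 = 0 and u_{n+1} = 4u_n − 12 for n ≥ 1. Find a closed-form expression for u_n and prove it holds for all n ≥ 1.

Claim: u_n = -4^n + 4.

Base case: u_1 = 0, and -4^1 + 4 = -4 + 4 = 0.
Assume u_r = -4^r + 4 for some r ≥ 1.
Then u_{r+1} = 4u_r − 12 = 4·(-4^r + 4) − 12 = -4^{r+1} + 16 − 12 = -4^{r+1} + 4.
By induction, u_n = -4^n + 4 for all n ≥ 1.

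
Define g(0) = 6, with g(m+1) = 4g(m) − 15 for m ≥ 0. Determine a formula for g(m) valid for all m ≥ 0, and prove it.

Claim: g(m) = 4^m + 5.

Base case: g(0) = 6, and 4^0 + 5 = 1 + 5 = 6.
Assume g(j) = 4^j + 5 for some j ≥ 0.
Then g(j+1) = 4g(j) − 15 = 4·(4^j + 5) − 15 = 4^{j+1} + 20 − 15 = 4^{j+1} + 5.
By induction, g(m) = 4^m + 5 for all m ≥ 0.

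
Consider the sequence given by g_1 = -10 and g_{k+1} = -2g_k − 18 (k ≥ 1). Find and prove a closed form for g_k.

Claim: g_k = 2·(-2)^k − 6.

Base case: g_1 = -10, and 2·(-2)^1 − 6 = -4 − 6 = -10.
Assume g_j = 2·(-2)^j − 6 for some j ≥ 1.
Then g_{j+1} = -2g_j − 18 = -2·(2·(-2)^j − 6) − 18 = -4·(-2)^j + 12 − 18 = 2·(-2)^{j+1} − 6.
This completes the inductive step, so g_k = 2·(-2)^k − 6 for all k ≥ 1.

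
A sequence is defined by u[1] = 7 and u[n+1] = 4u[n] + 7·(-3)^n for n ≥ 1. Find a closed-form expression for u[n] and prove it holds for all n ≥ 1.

Claim: u[n] = 4^n − (-3)^n.

Base case: u[1] = 7, and 4^1 − (-3)^1 = 4 + 3 = 7.
Assume u[k] = 4^k − (-3)^k for some k ≥ 1.
Then u[k+1] = 4u[k] + 7·(-3)^k = 4·(4^k − (-3)^k) + 7·(-3)^k = 4^{k+1} − 4·(-3)^k + 7·(-3)^k = 4^{k+1} + 3·(-3)^k = 4^{k+1} − (-3)^{k+1}.
So the formula holds for k+1, and by induction u[n] = 4^n − (-3)^n for all n ≥ 1.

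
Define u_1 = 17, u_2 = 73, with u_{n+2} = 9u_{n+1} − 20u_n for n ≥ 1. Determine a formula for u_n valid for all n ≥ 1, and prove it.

Claim: u_n = 3·4^n + 5^n.

Base cases: u_1 = 17 and 3·4^1 + 5^1 = 17; u_2 = 73 and 3·4^2 + 5^2 = 73.
Assume u_j = 3·4^j + 5^j for all 1 ≤ j ≤ m, where m ≥ 2.
Then u_{m+1} = 9u_m − 20u_{m−1} = 9·(3·4^m + 5^m) − 20·(3·4^{m−1} + 5^{m−1}) = 3·(9·4 − 20)4^{m−1} + (9·5 − 20)5^{m−1} = 48·4^{m−1} + 25·5^{m−1} = 3·4^{m+1} + 5^{m+1}.
This completes the inductive step, so u_n = 3·4^n + 5^n for all n ≥ 1.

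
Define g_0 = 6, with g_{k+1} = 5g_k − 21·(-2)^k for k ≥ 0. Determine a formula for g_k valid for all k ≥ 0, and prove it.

Claim: g_k = 3·5^k + 3·(-2)^k.

Base case: g_0 = 6, and 3·5^0 + 3·(-2)^0 = 3 + 3 = 6.
Assume g_j = 3·5^j + 3·(-2)^j for some j ≥ 0.
Then g_{j+1} = 5g_j − 21·(-2)^j = 5·(3·5^j + 3·(-2)^j) − 21·(-2)^j = 3·5^{j+1} + 15·(-2)^j − 21·(-2)^j = 3·5^{j+1} − 6·(-2)^j = 3·5^{j+1} + 3·(-2)^{j+1}.
This completes the inductive step, so g_k = 3·5^k + 3·(-2)^k for all k ≥ 0.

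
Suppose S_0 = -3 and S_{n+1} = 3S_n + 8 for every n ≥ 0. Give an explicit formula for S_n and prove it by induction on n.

Claim: S_n = 3^n − 4.

Base case: S_0 = -3, and 3^0 − 4 = 1 − 4 = -3.
Assume S_j = 3^j − 4 for some j ≥ 0.
Then S_{j+1} = 3S_j + 8 = 3·(3^j − 4) + 8 = 3^{j+1} − 12 + 8 = 3^{j+1} − 4.
This completes the inductive step, so S_n = 3^n − 4 for all n ≥ 0.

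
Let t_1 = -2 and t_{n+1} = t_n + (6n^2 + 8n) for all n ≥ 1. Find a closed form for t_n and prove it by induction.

Claim: t_n = 2n^3 + n^2 − 3n − 2.

Base case: t_1 = -2, and 2·1^3 + 1^2 − 3·1 − 2 = -2.
Assume t_r = 2r^3 + r^2 − 3r − 2.
Then t_{r+1} = t_r + (6r^2 + 8r) = (2r^3 + r^2 − 3r − 2) + (6r^2 + 8r) = 2r^3 + 7r^2 + 5r − 2,
and 2·(r+1)^3 + (r+1)^2 − 3·(r+1) − 2 = 2r^3 + 7r^2 + 5r − 2.
This completes the inductive step, so t_n = 2n^3 + n^2 − 3n − 2 for all n ≥ 1.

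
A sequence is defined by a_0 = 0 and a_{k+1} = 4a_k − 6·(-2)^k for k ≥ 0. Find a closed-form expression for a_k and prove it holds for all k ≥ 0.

Claim: a_k = -4^k + (-2)^k.

Base case: a_0 = 0, and -4^0 + (-2)^0 = -1 + 1 = 0.
Assume a_j = -4^j + (-2)^j for some j ≥ 0.
Then a_{j+1} = 4a_j − 6·(-2)^j = 4·(-4^j + (-2)^j) − 6·(-2)^j = -4^{j+1} + 4·(-2)^j − 6·(-2)^j = -4^{j+1} − 2·(-2)^j = -4^{j+1} + (-2)^{j+1}.
Hence a_k = -4^k + (-2)^k for every k ≥ 0, by induction.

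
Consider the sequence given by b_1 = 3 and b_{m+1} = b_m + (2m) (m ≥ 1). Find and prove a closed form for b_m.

Claim: b_m = m^2 − m + 3.

Base case: b_1 = 3, and 1^2 − 1 + 3 = 3.
Assume b_r = r^2 − r + 3.
Then b_{r+1} = b_r + (2r) = (r^2 − r + 3) + (2r) = r^2 + r + 3,
and (r+1)^2 − (r+1) + 3 = r^2 + r + 3.
Hence b_m = m^2 − m + 3 for every m ≥ 1, by induction.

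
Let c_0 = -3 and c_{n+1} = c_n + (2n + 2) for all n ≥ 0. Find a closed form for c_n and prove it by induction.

Claim: c_n = n^2 + n − 3.

Base case: c_0 = -3, and 0^2 + 0 − 3 = -3.
Assume c_k = k^2 + k − 3.
Then c_{k+1} = c_k + (2k + 2) = (k^2 + k − 3) + (2k + 2) = k^2 + 3k − 1,
and (k+1)^2 + (k+1) − 3 = k^2 + 3k − 1.
This completes the inductive step, so c_n = n^2 + n − 3 for all n ≥ 0.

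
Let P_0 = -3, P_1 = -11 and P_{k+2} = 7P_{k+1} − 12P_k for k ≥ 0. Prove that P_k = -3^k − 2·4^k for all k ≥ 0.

Base cases: P_0 = -3 and -3^0 − 2·4^0 = -3; P_1 = -11 and -3^1 − 2·4^1 = -11.
Assume P_j = -3^j − 2·4^j for all 0 ≤ j ≤ r, where r ≥ 1.
Then P_{r+1} = 7P_r − 12P_{r−1} = 7·(-3^r − 2·4^r) − 12·(-3^{r−1} − 2·4^{r−1}) = -(7·3 − 12)3^{r−1} − 2·(7·4 − 12)4^{r−1} = -9·3^{r−1} − 32·4^{r−1} = -3^{r+1} − 2·4^{r+1}.
So the formula holds for r+1, and by strong induction P_k = -3^k − 2·4^k for all k ≥ 0.

P_k = -3^k − 2·4^k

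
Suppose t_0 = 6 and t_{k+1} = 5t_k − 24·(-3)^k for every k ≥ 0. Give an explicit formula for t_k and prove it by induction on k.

Claim: t_k = 3·5^k + 3·(-3)^k.

Base case: t_0 = 6, and 3·5^0 + 3·(-3)^0 = 3 + 3 = 6.
Assume t_r = 3·5^r + 3·(-3)^r for some r ≥ 0.
Then t_{r+1} = 5t_r − 24·(-3)^r = 5·(3·5^r + 3·(-3)^r) − 24·(-3)^r = 3·5^{r+1} + 15·(-3)^r − 24·(-3)^r = 3·5^{r+1} − 9·(-3)^r = 3·5^{r+1} + 3·(-3)^{r+1}.
So the formula holds for r+1, and by induction t_k = 3·5^k + 3·(-3)^k for all k ≥ 0.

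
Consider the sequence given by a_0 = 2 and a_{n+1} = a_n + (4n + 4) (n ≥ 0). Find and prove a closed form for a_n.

Claim: a_n = 2n^2 + 2n + 2.

Base case: a_0 = 2, and 2·0^2 + 2·0 + 2 = 2.
Assume a_j = 2j^2 + 2j + 2.
Then a_{j+1} = a_j + (4j + 4) = (2j^2 + 2j + 2) + (4j + 4) = 2j^2 + 6j + 6,
and 2·(j+1)^2 + 2·(j+1) + 2 = 2j^2 + 6j + 6.
By induction, a_n = 2n^2 + 2n + 2 for all n ≥ 0.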